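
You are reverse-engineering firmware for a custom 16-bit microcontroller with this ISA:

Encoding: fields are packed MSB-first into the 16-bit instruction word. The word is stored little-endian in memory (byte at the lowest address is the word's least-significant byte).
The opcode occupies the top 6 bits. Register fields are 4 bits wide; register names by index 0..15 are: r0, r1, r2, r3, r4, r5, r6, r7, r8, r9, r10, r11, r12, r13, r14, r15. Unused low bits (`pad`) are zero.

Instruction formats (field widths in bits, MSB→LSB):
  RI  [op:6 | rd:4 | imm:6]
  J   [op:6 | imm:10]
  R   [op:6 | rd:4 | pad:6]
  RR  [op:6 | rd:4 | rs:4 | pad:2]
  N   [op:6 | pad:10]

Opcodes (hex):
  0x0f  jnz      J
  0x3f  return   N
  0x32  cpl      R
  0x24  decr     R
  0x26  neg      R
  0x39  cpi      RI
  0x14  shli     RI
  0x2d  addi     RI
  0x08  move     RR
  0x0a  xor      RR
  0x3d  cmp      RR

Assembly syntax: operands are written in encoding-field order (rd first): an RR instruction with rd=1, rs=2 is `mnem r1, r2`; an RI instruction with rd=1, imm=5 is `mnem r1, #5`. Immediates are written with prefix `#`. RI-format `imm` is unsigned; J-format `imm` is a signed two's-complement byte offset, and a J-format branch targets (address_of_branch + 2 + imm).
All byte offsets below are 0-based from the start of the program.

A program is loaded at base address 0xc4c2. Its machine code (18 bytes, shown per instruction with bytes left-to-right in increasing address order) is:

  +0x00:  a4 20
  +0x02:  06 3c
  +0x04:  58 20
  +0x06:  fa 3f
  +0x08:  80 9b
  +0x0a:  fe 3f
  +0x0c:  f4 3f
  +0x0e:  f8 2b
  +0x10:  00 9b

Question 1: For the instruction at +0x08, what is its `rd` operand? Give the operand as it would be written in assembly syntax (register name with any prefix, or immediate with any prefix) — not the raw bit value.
r14

[08] 80 9b → 0x9b80
  opcode bits[15:10]=0x26: neg/R
  rd@[9:6]=0xe ⇒ r14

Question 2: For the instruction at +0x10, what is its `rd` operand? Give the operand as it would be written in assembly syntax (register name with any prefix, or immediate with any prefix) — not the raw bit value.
r12

+0x10: 00 9b ⇒ word 0x9b00 (little)
  top 6b → 0x26 → neg [R]
  rd@[9:6]=0xc ⇒ r12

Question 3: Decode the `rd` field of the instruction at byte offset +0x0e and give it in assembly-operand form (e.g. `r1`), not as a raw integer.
r15

off 0x0e: read f8 2b as little → 0x2bf8
  top 6b → 0xa → xor [RR]
  [9:6] rd=15 = r15
  [5:2] rs=14 = r14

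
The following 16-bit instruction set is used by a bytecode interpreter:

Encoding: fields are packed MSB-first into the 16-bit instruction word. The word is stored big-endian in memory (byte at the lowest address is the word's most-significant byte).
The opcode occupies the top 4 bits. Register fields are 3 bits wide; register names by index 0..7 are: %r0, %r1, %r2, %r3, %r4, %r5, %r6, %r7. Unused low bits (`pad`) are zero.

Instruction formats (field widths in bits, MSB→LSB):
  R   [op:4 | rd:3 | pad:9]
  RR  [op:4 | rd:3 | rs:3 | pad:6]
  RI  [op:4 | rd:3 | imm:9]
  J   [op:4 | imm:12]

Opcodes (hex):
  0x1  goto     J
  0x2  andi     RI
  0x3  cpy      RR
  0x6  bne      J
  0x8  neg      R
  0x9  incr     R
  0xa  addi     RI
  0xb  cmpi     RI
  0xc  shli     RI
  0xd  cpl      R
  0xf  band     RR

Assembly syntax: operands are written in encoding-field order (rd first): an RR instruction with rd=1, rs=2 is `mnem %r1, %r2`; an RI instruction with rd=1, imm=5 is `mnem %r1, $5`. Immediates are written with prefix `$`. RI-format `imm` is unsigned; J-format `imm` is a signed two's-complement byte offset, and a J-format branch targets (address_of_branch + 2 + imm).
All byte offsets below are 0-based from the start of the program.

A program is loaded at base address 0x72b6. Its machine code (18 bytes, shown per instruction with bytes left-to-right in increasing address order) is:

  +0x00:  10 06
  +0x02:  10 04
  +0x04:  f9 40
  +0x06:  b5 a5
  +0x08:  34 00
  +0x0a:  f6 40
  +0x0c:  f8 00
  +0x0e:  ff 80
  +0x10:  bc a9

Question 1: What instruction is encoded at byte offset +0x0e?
[0e] ff 80 → 0xff80
  opcode bits[15:12]=0xf: band/RR
  rd@[11:9]=0x7 ⇒ %r7
  rs@[8:6]=0x6 ⇒ %r6

band %r7, %r6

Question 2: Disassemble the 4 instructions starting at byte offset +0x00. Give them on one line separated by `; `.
@+00  big-endian(10 06) = 0x1006
  opcode bits[15:12]=0x1: goto/J
  [11:0] imm=6 = $6
@+02  big-endian(10 04) = 0x1004
  opcode bits[15:12]=0x1: goto/J
  [11:0] imm=4 = $4
@+04  big-endian(f9 40) = 0xf940
  opcode bits[15:12]=0xf: band/RR
  [11:9] rd=4 = %r4
  [8:6] rs=5 = %r5
@+06  big-endian(b5 a5) = 0xb5a5
  opcode bits[15:12]=0xb: cmpi/RI
  [11:9] rd=2 = %r2
  [8:0] imm=421 = $421

goto $6; goto $4; band %r4, %r5; cmpi %r2, $421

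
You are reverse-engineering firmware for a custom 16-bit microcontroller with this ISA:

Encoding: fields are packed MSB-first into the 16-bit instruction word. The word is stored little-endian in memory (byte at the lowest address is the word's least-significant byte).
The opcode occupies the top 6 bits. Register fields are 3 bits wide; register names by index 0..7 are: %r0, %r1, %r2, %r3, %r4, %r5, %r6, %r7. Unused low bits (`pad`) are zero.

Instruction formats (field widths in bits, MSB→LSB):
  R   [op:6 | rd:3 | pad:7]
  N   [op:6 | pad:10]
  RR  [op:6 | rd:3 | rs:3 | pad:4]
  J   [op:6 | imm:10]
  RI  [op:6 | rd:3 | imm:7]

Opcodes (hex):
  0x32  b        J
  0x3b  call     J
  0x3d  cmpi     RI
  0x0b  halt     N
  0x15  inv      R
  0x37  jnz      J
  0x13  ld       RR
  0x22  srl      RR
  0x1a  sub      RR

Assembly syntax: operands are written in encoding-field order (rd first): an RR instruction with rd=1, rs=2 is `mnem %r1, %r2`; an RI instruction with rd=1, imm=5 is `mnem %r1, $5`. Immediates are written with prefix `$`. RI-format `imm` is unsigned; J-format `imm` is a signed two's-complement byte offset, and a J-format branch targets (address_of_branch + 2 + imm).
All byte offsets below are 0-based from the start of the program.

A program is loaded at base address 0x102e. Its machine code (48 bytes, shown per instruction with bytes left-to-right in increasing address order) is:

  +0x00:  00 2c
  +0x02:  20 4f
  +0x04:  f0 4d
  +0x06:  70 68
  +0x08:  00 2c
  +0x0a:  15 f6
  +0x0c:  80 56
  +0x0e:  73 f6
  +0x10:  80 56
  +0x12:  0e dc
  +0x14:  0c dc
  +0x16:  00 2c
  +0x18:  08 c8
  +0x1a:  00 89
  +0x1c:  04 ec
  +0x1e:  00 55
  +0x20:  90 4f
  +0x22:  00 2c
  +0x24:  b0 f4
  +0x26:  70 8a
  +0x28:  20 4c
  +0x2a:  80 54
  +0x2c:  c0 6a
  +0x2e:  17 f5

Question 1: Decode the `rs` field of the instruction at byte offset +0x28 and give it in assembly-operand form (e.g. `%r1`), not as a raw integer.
%r2

@+28  little-endian(20 4c) = 0x4c20
  top 6b → 0x13 → ld [RR]
  rd: (w>>7)&0x7=0x0 → %r0
  rs: (w>>4)&0x7=0x2 → %r2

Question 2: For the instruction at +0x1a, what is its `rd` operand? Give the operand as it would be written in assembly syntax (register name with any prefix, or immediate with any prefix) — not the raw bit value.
+0x1a: 00 89 ⇒ word 0x8900 (little)
  top 6b → 0x22 → srl [RR]
  [9:7] rd=2 = %r2
  [6:4] rs=0 = %r0

%r2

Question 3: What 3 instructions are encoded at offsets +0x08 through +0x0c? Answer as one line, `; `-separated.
[08] 00 2c → 0x2c00
  op=0x2c00>>10=0xb ⇒ halt (N)
[0a] 15 f6 → 0xf615
  op=0xf615>>10=0x3d ⇒ cmpi (RI)
  [9:7] rd=4 = %r4
  [6:0] imm=21 = $21
[0c] 80 56 → 0x5680
  op=0x5680>>10=0x15 ⇒ inv (R)
  [9:7] rd=5 = %r5

halt; cmpi %r4, $21; inv %r5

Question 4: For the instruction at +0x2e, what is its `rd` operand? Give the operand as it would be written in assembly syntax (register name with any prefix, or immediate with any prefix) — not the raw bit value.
%r2

+0x2e: 17 f5 ⇒ word 0xf517 (little)
  op=0xf517>>10=0x3d ⇒ cmpi (RI)
  rd: (w>>7)&0x7=0x2 → %r2
  imm: (w>>0)&0x7f=0x17 → $23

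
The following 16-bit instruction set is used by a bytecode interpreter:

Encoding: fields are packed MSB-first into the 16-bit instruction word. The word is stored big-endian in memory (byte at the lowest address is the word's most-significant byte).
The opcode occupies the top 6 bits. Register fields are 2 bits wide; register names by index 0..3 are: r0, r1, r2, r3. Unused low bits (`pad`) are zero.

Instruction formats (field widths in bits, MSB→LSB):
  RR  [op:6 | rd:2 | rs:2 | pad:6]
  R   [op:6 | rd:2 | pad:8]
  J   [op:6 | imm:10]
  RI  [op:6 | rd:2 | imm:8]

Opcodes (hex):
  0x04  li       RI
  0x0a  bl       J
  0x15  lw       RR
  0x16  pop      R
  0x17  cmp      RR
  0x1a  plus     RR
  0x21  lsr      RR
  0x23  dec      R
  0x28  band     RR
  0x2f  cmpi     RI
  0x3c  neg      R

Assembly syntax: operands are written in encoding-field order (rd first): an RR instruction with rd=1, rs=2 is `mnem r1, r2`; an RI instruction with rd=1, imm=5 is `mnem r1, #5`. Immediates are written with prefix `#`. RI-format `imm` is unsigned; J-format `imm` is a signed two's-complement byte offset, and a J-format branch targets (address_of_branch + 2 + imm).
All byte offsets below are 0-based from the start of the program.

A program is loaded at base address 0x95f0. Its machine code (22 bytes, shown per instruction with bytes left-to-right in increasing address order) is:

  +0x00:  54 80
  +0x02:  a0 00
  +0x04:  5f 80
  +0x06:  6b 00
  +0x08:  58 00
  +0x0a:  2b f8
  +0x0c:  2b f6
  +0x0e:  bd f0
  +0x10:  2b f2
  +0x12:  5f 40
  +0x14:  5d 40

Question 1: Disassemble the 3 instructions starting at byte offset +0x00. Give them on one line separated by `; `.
@+00  big-endian(54 80) = 0x5480
  top 6b → 0x15 → lw [RR]
  [9:8] rd=0 = r0
  [7:6] rs=2 = r2
@+02  big-endian(a0 00) = 0xa000
  top 6b → 0x28 → band [RR]
  [9:8] rd=0 = r0
  [7:6] rs=0 = r0
@+04  big-endian(5f 80) = 0x5f80
  top 6b → 0x17 → cmp [RR]
  [9:8] rd=3 = r3
  [7:6] rs=2 = r2

lw r0, r2; band r0, r0; cmp r3, r2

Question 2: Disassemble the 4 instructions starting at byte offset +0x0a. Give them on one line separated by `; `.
[0a] 2b f8 → 0x2bf8
  opcode bits[15:10]=0xa: bl/J
  imm: (w>>0)&0x3ff=0x3f8 (s10→-8) → #-8
[0c] 2b f6 → 0x2bf6
  opcode bits[15:10]=0xa: bl/J
  imm: (w>>0)&0x3ff=0x3f6 (s10→-10) → #-10
[0e] bd f0 → 0xbdf0
  opcode bits[15:10]=0x2f: cmpi/RI
  rd: (w>>8)&0x3=0x1 → r1
  imm: (w>>0)&0xff=0xf0 → #240
[10] 2b f2 → 0x2bf2
  opcode bits[15:10]=0xa: bl/J
  imm: (w>>0)&0x3ff=0x3f2 (s10→-14) → #-14

bl #-8; bl #-10; cmpi r1, #240; bl #-14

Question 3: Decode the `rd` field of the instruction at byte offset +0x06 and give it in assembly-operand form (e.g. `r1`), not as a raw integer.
off 0x06: read 6b 00 as big → 0x6b00
  top 6b → 0x1a → plus [RR]
  rd: (w>>8)&0x3=0x3 → r3
  rs: (w>>6)&0x3=0x0 → r0

r3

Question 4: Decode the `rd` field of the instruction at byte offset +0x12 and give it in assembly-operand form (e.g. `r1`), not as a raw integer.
+0x12: 5f 40 ⇒ word 0x5f40 (big)
  opcode bits[15:10]=0x17: cmp/RR
  rd@[9:8]=0x3 ⇒ r3
  rs@[7:6]=0x1 ⇒ r1

r3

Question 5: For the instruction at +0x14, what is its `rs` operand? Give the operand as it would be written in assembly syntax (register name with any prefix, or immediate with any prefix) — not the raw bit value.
r1

[14] 5d 40 → 0x5d40
  op=0x5d40>>10=0x17 ⇒ cmp (RR)
  [9:8] rd=1 = r1
  [7:6] rs=1 = r1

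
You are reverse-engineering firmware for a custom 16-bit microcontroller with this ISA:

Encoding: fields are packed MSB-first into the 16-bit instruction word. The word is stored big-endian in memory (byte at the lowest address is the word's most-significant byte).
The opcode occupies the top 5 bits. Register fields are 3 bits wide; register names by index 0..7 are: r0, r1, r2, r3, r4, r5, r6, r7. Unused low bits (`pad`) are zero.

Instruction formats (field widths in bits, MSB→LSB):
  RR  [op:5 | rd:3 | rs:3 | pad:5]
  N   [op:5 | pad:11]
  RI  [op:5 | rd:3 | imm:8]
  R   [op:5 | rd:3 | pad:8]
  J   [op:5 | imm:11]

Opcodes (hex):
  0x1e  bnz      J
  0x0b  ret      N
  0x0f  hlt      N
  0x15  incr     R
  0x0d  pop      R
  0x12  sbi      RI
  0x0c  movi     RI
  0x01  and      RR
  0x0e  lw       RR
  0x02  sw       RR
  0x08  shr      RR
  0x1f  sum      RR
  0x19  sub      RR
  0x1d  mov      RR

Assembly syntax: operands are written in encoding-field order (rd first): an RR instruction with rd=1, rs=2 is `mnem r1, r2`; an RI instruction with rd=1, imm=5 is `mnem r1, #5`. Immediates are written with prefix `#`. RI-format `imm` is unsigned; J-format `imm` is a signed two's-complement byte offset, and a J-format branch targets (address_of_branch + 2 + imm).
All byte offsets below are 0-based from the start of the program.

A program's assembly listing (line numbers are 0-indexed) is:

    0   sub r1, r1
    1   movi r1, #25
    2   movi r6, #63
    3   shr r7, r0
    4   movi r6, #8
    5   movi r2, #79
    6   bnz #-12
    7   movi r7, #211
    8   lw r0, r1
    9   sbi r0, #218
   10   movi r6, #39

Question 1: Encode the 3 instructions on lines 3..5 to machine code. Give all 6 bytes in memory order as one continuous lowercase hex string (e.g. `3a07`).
line 3 (shr): pack op=0x8:5|rd=7:3|rs=0:3|pad=0:5 = 0x4700; big→ 47 00
line 4 (movi): pack op=0xc:5|rd=6:3|imm=8:8 = 0x6608; big→ 66 08
line 5 (movi): pack op=0xc:5|rd=2:3|imm=79:8 = 0x624f; big→ 62 4f

47006608624f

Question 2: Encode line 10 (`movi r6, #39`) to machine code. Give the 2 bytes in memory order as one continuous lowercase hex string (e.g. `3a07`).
L10: movi op=0xc:5|rd=6:3|imm=39:8 ⇒ 0x6627 ⇒ big 66 27

6627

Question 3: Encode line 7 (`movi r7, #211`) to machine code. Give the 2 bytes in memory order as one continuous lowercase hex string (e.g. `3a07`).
line 7 (movi): pack op=0xc:5|rd=7:3|imm=211:8 = 0x67d3; big→ 67 d3

67d3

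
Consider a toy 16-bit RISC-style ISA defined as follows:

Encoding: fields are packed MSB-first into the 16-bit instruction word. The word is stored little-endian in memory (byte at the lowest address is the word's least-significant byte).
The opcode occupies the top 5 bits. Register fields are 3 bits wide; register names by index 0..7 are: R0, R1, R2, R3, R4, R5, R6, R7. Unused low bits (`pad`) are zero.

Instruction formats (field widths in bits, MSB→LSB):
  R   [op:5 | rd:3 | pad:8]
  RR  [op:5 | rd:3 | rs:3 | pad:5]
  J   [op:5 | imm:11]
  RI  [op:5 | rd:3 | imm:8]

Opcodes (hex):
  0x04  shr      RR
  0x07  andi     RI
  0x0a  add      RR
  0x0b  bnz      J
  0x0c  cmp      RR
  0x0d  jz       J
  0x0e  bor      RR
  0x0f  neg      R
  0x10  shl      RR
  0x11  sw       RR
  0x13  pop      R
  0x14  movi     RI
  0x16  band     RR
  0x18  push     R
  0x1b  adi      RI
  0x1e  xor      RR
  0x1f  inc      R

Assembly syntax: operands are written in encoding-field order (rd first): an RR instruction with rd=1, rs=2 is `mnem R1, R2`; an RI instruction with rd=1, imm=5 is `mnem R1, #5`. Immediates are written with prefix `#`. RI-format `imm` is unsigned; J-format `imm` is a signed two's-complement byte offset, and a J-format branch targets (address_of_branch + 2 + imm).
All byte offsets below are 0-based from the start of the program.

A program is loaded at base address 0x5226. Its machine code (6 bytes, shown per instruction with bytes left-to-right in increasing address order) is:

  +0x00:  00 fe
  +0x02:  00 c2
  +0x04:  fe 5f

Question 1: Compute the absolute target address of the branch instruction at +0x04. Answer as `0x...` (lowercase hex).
@+04  little-endian(fe 5f) = 0x5ffe
  opcode bits[15:11]=0xb: bnz/J
  imm: (w>>0)&0x7ff=0x7fe (s11→-2) → #-2
  target = base 0x5226 + off 0x04 + 2 + imm -2 = 0x522a

0x522a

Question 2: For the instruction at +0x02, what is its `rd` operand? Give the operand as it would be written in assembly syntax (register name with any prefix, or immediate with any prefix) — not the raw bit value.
R2

off 0x02: read 00 c2 as little → 0xc200
  top 5b → 0x18 → push [R]
  [10:8] rd=2 = R2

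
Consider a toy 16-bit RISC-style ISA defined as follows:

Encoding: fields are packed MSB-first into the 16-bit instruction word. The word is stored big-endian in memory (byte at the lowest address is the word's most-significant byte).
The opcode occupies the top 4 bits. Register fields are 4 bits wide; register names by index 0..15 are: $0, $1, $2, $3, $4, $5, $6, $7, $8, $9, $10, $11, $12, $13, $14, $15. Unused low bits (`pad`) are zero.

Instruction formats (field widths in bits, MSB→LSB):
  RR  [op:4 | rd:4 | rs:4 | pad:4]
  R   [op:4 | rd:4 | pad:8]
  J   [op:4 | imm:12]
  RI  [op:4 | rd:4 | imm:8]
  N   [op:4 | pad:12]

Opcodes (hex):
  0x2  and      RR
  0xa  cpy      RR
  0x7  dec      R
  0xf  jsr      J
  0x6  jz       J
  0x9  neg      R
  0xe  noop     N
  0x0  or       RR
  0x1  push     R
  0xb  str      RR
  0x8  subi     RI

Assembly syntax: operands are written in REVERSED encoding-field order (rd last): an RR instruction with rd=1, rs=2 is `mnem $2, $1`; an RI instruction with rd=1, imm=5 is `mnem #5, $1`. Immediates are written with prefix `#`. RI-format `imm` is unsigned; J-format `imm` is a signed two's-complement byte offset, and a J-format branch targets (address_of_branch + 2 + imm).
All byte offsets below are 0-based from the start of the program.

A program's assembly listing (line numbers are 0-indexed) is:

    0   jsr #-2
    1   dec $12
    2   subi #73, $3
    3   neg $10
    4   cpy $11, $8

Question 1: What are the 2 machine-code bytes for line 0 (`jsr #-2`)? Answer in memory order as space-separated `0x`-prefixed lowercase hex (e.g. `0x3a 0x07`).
0xff 0xfe

line 0 (jsr): pack op=0xf:4|imm=-2:12 = 0xfffe; big→ ff fe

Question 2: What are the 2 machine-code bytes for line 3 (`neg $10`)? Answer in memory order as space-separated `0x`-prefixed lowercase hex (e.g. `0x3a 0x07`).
0x9a 0x00

line 3 (neg): pack op=0x9:4|rd=10:4|pad=0:8 = 0x9a00; big→ 9a 00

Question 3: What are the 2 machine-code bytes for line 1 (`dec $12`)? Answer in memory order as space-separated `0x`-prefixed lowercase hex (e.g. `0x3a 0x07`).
line 1 (dec): pack op=0x7:4|rd=12:4|pad=0:8 = 0x7c00; big→ 7c 00

0x7c 0x00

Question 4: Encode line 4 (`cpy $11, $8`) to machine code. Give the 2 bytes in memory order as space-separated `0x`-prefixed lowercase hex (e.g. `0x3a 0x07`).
line 4 (cpy): pack op=0xa:4|rd=8:4|rs=11:4|pad=0:4 = 0xa8b0; big→ a8 b0

0xa8 0xb0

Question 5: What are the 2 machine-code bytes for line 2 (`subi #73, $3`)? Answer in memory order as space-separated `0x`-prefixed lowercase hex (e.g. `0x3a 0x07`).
line 2 (subi): pack op=0x8:4|rd=3:4|imm=73:8 = 0x8349; big→ 83 49

0x83 0x49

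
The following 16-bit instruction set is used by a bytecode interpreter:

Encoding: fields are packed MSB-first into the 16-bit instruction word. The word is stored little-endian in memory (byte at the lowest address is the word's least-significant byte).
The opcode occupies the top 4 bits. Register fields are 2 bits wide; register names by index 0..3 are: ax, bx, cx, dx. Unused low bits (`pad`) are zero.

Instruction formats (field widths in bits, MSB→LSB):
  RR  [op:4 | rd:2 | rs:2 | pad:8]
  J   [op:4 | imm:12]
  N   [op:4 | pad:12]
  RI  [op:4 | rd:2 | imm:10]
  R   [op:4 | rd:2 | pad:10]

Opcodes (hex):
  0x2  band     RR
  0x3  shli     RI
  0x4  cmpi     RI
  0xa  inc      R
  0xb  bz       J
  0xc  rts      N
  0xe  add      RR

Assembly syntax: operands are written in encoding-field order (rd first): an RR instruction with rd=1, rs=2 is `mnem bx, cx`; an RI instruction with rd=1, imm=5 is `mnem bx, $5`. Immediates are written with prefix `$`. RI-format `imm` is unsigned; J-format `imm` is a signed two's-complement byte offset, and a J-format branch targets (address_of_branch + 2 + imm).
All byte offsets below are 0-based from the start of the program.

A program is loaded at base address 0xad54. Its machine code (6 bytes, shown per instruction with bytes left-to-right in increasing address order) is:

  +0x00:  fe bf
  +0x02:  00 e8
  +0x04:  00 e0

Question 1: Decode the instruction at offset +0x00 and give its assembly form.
@+00  little-endian(fe bf) = 0xbffe
  top 4b → 0xb → bz [J]
  imm: (w>>0)&0xfff=0xffe (s12→-2) → $-2

bz $-2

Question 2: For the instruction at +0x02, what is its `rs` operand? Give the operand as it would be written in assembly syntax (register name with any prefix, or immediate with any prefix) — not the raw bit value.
ax

[02] 00 e8 → 0xe800
  top 4b → 0xe → add [RR]
  [11:10] rd=2 = cx
  [9:8] rs=0 = ax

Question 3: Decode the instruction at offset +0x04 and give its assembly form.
add ax, ax

@+04  little-endian(00 e0) = 0xe000
  top 4b → 0xe → add [RR]
  rd: (w>>10)&0x3=0x0 → ax
  rs: (w>>8)&0x3=0x0 → ax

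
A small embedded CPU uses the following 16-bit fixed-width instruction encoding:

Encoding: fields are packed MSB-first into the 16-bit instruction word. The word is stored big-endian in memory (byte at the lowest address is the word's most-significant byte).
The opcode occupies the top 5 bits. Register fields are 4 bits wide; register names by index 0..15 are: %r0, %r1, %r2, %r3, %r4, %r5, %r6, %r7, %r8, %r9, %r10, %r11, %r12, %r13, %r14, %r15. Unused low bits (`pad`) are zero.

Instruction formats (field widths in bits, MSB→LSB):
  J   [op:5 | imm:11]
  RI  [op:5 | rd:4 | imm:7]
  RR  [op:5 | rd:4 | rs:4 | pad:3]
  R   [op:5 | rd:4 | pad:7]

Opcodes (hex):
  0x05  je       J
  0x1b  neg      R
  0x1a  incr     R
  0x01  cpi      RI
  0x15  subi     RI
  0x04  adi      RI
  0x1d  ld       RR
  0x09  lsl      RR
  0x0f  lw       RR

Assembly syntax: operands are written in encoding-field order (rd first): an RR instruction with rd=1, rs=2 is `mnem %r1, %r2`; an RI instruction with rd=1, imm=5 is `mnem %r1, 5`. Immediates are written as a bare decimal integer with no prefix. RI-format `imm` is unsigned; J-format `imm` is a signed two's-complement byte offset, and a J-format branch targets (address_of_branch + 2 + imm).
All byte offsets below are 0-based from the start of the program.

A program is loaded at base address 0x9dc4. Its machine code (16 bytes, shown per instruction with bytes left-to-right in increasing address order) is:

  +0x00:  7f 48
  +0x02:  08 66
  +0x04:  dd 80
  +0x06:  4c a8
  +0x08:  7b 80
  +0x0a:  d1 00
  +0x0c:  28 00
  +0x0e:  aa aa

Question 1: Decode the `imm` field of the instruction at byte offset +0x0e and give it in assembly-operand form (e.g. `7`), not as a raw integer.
42

@+0e  big-endian(aa aa) = 0xaaaa
  opcode bits[15:11]=0x15: subi/RI
  rd@[10:7]=0x5 ⇒ %r5
  imm@[6:0]=0x2a ⇒ 42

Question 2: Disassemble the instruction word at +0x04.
off 0x04: read dd 80 as big → 0xdd80
  opcode bits[15:11]=0x1b: neg/R
  [10:7] rd=11 = %r11

neg %r11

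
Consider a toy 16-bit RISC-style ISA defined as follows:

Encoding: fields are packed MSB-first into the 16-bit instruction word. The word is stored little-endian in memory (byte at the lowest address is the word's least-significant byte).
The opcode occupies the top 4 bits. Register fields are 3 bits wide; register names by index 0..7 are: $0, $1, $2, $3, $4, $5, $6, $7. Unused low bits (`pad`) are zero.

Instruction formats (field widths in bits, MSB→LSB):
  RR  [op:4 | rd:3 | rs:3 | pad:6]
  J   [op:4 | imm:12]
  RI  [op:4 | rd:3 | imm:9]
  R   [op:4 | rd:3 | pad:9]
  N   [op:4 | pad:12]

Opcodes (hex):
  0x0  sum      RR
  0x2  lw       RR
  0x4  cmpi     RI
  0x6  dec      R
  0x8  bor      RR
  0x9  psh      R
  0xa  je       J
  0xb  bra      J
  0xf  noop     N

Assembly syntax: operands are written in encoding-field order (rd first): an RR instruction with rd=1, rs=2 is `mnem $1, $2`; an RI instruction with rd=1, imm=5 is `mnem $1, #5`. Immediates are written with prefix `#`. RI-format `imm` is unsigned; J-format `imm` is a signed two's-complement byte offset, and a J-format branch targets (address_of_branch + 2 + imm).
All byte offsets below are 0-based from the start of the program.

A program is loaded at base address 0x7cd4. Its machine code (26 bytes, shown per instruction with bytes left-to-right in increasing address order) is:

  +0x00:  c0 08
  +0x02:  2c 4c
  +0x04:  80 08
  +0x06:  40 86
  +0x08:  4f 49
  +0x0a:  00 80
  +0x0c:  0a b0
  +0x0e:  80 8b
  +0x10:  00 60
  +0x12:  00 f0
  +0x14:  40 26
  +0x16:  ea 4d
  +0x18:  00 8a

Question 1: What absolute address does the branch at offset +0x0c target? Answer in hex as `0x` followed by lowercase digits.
@+0c  little-endian(0a b0) = 0xb00a
  opcode bits[15:12]=0xb: bra/J
  imm@[11:0]=0xa ⇒ #10
  target = base 0x7cd4 + off 0x0c + 2 + imm 10 = 0x7cec

0x7cec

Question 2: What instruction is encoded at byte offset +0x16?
cmpi $6, #490

[16] ea 4d → 0x4dea
  top 4b → 0x4 → cmpi [RI]
  [11:9] rd=6 = $6
  [8:0] imm=490 = #490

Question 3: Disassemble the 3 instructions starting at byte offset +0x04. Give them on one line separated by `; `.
+0x04: 80 08 ⇒ word 0x0880 (little)
  op=0x0880>>12=0x0 ⇒ sum (RR)
  rd@[11:9]=0x4 ⇒ $4
  rs@[8:6]=0x2 ⇒ $2
+0x06: 40 86 ⇒ word 0x8640 (little)
  op=0x8640>>12=0x8 ⇒ bor (RR)
  rd@[11:9]=0x3 ⇒ $3
  rs@[8:6]=0x1 ⇒ $1
+0x08: 4f 49 ⇒ word 0x494f (little)
  op=0x494f>>12=0x4 ⇒ cmpi (RI)
  rd@[11:9]=0x4 ⇒ $4
  imm@[8:0]=0x14f ⇒ #335

sum $4, $2; bor $3, $1; cmpi $4, #335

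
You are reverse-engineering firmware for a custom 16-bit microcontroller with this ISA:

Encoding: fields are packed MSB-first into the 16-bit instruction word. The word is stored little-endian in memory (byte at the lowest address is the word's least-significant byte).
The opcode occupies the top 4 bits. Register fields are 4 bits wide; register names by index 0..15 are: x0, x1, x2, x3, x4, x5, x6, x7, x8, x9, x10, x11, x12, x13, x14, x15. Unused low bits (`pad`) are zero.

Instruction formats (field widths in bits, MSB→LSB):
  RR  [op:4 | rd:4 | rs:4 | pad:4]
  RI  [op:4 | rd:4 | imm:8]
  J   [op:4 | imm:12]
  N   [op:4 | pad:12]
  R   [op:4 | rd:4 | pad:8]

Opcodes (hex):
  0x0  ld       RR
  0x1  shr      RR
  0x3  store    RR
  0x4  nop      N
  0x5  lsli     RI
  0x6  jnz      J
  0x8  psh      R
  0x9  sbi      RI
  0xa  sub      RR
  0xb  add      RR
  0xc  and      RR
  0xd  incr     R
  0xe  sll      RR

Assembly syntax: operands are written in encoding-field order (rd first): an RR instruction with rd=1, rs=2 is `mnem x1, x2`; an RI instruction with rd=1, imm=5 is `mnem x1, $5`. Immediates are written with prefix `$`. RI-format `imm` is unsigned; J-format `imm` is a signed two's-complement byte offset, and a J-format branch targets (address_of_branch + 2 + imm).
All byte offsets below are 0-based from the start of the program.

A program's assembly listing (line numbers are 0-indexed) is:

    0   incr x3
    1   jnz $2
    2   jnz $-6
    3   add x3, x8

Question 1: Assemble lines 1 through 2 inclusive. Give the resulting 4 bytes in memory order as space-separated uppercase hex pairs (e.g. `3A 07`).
02 60 FA 6F

1. jnz fields op=0x6:4|imm=2:12 → word 6002h → 02 60
2. jnz fields op=0x6:4|imm=-6:12 → word 6ffah → fa 6f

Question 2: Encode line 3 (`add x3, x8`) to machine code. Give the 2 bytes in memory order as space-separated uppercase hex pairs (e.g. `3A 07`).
80 B3

line 3 (add): pack op=0xb:4|rd=3:4|rs=8:4|pad=0:4 = 0xb380; little→ 80 b3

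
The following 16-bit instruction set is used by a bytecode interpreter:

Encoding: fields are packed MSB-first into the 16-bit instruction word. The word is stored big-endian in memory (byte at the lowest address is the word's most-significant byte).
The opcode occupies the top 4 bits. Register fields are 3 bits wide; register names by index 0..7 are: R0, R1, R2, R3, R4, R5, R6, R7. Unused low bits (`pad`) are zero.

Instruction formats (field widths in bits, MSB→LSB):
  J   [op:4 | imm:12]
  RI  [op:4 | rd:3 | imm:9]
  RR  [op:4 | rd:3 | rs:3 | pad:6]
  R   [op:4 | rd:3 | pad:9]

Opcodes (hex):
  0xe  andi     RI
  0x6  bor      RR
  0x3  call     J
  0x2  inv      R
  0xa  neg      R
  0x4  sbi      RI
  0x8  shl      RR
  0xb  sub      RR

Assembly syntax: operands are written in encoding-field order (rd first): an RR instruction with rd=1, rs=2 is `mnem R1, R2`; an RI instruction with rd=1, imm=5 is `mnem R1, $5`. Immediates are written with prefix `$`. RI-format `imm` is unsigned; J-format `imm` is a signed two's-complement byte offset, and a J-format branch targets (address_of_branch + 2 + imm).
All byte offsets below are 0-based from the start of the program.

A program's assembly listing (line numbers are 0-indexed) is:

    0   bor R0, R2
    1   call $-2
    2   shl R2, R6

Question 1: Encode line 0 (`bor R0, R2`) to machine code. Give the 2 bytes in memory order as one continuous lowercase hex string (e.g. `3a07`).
line 0 (bor): pack op=0x6:4|rd=0:3|rs=2:3|pad=0:6 = 0x6080; big→ 60 80

6080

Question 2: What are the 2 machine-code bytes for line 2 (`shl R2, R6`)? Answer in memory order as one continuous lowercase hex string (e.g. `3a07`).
line 2 (shl): pack op=0x8:4|rd=2:3|rs=6:3|pad=0:6 = 0x8580; big→ 85 80

8580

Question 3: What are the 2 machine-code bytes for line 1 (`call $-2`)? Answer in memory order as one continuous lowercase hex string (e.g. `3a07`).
L1: call op=0x3:4|imm=-2:12 ⇒ 0x3ffe ⇒ big 3f fe

3ffe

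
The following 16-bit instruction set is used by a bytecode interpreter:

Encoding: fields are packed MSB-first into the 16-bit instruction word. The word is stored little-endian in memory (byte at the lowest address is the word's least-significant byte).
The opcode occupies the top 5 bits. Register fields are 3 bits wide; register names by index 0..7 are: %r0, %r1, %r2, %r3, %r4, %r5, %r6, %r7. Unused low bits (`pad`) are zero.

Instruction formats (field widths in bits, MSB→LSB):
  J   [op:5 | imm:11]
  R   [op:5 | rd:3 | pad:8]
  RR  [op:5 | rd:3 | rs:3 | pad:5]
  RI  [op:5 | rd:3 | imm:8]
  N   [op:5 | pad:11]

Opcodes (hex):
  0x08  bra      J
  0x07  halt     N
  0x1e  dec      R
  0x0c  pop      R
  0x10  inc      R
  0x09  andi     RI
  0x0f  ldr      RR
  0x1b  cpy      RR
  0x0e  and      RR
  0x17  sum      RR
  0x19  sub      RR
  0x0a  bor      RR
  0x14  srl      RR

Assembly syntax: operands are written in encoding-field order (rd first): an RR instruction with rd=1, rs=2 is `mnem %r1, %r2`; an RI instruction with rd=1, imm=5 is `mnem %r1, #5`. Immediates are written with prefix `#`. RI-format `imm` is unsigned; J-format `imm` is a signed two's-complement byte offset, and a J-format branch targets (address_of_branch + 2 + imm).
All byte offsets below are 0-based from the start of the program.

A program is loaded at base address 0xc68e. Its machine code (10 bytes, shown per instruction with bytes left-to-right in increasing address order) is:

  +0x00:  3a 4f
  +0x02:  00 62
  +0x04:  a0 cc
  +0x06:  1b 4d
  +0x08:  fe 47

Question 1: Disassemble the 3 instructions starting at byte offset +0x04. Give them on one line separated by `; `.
+0x04: a0 cc ⇒ word 0xcca0 (little)
  op=0xcca0>>11=0x19 ⇒ sub (RR)
  [10:8] rd=4 = %r4
  [7:5] rs=5 = %r5
+0x06: 1b 4d ⇒ word 0x4d1b (little)
  op=0x4d1b>>11=0x9 ⇒ andi (RI)
  [10:8] rd=5 = %r5
  [7:0] imm=27 = #27
+0x08: fe 47 ⇒ word 0x47fe (little)
  op=0x47fe>>11=0x8 ⇒ bra (J)
  [10:0] imm=2046 (s11→-2) = #-2

sub %r4, %r5; andi %r5, #27; bra #-2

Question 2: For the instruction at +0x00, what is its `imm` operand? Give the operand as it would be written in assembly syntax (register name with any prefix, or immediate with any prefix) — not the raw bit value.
#58

@+00  little-endian(3a 4f) = 0x4f3a
  opcode bits[15:11]=0x9: andi/RI
  rd: (w>>8)&0x7=0x7 → %r7
  imm: (w>>0)&0xff=0x3a → #58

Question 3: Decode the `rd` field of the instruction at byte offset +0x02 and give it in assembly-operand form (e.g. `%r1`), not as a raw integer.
[02] 00 62 → 0x6200
  opcode bits[15:11]=0xc: pop/R
  rd@[10:8]=0x2 ⇒ %r2

%r2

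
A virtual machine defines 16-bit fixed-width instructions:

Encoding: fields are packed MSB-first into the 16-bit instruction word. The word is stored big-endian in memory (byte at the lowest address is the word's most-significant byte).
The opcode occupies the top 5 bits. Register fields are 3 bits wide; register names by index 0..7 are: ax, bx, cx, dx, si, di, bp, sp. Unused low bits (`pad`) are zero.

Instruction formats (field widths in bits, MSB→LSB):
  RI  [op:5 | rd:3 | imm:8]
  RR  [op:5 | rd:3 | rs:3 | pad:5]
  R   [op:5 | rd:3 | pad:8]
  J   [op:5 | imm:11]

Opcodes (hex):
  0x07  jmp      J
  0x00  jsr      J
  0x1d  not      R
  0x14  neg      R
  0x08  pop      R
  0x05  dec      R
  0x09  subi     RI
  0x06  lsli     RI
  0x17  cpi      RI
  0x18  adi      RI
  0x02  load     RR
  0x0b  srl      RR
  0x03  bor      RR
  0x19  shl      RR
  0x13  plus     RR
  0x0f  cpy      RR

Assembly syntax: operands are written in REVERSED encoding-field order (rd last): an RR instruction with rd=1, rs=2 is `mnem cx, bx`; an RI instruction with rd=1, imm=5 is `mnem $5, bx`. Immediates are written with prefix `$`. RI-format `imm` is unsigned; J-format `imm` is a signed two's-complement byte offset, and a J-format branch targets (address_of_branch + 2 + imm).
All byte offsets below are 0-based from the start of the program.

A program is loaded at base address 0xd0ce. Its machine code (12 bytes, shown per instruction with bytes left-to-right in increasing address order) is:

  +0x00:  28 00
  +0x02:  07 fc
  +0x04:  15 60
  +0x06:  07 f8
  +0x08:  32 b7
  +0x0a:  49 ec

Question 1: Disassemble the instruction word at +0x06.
jsr $-8

@+06  big-endian(07 f8) = 0x07f8
  op=0x07f8>>11=0x0 ⇒ jsr (J)
  imm: (w>>0)&0x7ff=0x7f8 (s11→-8) → $-8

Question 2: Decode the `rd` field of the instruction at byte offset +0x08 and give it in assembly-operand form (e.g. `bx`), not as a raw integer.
+0x08: 32 b7 ⇒ word 0x32b7 (big)
  op=0x32b7>>11=0x6 ⇒ lsli (RI)
  rd: (w>>8)&0x7=0x2 → cx
  imm: (w>>0)&0xff=0xb7 → $183

cx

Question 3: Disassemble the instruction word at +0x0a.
subi $236, bx

+0x0a: 49 ec ⇒ word 0x49ec (big)
  opcode bits[15:11]=0x9: subi/RI
  rd@[10:8]=0x1 ⇒ bx
  imm@[7:0]=0xec ⇒ $236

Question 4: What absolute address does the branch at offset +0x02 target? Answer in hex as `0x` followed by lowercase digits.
0xd0ce

@+02  big-endian(07 fc) = 0x07fc
  op=0x07fc>>11=0x0 ⇒ jsr (J)
  imm@[10:0]=0x7fc (s11→-4) ⇒ $-4
  target = base 0xd0ce + off 0x02 + 2 + imm -4 = 0xd0ce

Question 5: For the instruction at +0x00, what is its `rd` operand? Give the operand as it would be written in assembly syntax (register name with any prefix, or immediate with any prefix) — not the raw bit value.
ax

+0x00: 28 00 ⇒ word 0x2800 (big)
  top 5b → 0x5 → dec [R]
  rd: (w>>8)&0x7=0x0 → ax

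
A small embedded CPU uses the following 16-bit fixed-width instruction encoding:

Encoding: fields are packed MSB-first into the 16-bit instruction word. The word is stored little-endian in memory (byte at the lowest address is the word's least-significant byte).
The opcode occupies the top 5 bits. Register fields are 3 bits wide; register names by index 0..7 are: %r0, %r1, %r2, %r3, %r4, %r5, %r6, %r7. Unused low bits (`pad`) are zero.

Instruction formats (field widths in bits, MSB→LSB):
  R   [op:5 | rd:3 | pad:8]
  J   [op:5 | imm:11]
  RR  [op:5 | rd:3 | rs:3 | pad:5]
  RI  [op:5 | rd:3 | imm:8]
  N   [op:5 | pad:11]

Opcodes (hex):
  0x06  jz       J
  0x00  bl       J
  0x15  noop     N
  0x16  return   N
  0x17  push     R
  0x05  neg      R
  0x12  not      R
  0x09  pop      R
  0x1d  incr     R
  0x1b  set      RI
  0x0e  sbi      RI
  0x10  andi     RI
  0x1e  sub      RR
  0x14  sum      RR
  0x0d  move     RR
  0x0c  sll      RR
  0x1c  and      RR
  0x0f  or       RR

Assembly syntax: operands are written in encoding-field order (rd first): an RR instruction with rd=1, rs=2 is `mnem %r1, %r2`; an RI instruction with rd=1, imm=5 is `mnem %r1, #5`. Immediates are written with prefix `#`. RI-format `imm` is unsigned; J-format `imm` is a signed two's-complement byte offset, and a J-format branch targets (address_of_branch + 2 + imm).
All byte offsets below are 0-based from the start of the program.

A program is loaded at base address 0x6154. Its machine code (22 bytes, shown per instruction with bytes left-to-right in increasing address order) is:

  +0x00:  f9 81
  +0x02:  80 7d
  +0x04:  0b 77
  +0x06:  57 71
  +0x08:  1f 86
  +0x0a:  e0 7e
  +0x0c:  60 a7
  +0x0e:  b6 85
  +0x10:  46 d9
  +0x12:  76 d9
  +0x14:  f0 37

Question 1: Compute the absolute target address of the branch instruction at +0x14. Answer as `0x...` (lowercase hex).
0x615a

+0x14: f0 37 ⇒ word 0x37f0 (little)
  opcode bits[15:11]=0x6: jz/J
  [10:0] imm=2032 (s11→-16) = #-16
  target = base 0x6154 + off 0x14 + 2 + imm -16 = 0x615a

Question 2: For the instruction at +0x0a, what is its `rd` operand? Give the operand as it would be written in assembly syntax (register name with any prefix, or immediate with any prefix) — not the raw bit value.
off 0x0a: read e0 7e as little → 0x7ee0
  opcode bits[15:11]=0xf: or/RR
  rd@[10:8]=0x6 ⇒ %r6
  rs@[7:5]=0x7 ⇒ %r7

%r6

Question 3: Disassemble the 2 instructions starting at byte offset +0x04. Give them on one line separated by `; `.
+0x04: 0b 77 ⇒ word 0x770b (little)
  op=0x770b>>11=0xe ⇒ sbi (RI)
  [10:8] rd=7 = %r7
  [7:0] imm=11 = #11
+0x06: 57 71 ⇒ word 0x7157 (little)
  op=0x7157>>11=0xe ⇒ sbi (RI)
  [10:8] rd=1 = %r1
  [7:0] imm=87 = #87

sbi %r7, #11; sbi %r1, #87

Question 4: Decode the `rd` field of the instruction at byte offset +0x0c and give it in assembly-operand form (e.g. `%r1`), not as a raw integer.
+0x0c: 60 a7 ⇒ word 0xa760 (little)
  opcode bits[15:11]=0x14: sum/RR
  [10:8] rd=7 = %r7
  [7:5] rs=3 = %r3

%r7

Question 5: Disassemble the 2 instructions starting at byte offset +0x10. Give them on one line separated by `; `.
@+10  little-endian(46 d9) = 0xd946
  top 5b → 0x1b → set [RI]
  [10:8] rd=1 = %r1
  [7:0] imm=70 = #70
@+12  little-endian(76 d9) = 0xd976
  top 5b → 0x1b → set [RI]
  [10:8] rd=1 = %r1
  [7:0] imm=118 = #118

set %r1, #70; set %r1, #118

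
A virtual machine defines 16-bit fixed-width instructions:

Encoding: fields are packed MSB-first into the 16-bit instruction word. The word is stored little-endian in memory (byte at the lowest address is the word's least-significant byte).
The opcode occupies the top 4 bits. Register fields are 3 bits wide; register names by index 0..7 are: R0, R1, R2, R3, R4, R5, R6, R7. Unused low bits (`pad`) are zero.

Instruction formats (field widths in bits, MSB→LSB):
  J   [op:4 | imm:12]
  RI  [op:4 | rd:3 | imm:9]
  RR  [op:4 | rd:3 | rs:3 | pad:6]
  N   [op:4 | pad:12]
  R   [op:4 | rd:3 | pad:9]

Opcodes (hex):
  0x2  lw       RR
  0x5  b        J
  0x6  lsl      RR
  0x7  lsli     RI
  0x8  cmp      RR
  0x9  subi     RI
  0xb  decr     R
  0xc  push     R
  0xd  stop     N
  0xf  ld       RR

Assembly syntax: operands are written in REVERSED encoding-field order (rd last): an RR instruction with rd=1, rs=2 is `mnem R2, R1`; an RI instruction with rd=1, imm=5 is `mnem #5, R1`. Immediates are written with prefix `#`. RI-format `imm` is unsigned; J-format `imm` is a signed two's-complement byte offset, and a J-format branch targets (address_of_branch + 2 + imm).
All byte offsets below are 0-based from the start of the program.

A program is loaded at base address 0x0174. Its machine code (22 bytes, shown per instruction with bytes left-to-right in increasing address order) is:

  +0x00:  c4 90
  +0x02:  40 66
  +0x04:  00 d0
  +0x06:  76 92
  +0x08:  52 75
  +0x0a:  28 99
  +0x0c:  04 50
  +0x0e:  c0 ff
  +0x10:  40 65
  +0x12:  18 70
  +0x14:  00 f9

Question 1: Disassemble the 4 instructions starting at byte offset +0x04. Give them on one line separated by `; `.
stop; subi #118, R1; lsli #338, R2; subi #296, R4

@+04  little-endian(00 d0) = 0xd000
  op=0xd000>>12=0xd ⇒ stop (N)
@+06  little-endian(76 92) = 0x9276
  op=0x9276>>12=0x9 ⇒ subi (RI)
  rd: (w>>9)&0x7=0x1 → R1
  imm: (w>>0)&0x1ff=0x76 → #118
@+08  little-endian(52 75) = 0x7552
  op=0x7552>>12=0x7 ⇒ lsli (RI)
  rd: (w>>9)&0x7=0x2 → R2
  imm: (w>>0)&0x1ff=0x152 → #338
@+0a  little-endian(28 99) = 0x9928
  op=0x9928>>12=0x9 ⇒ subi (RI)
  rd: (w>>9)&0x7=0x4 → R4
  imm: (w>>0)&0x1ff=0x128 → #296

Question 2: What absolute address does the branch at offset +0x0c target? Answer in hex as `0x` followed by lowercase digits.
0x0186

+0x0c: 04 50 ⇒ word 0x5004 (little)
  top 4b → 0x5 → b [J]
  imm: (w>>0)&0xfff=0x4 → #4
  target = base 0x0174 + off 0x0c + 2 + imm 4 = 0x0186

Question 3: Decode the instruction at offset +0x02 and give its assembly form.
[02] 40 66 → 0x6640
  top 4b → 0x6 → lsl [RR]
  rd@[11:9]=0x3 ⇒ R3
  rs@[8:6]=0x1 ⇒ R1

lsl R1, R3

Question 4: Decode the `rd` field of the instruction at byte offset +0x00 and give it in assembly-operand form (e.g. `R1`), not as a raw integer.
@+00  little-endian(c4 90) = 0x90c4
  opcode bits[15:12]=0x9: subi/RI
  rd@[11:9]=0x0 ⇒ R0
  imm@[8:0]=0xc4 ⇒ #196

R0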